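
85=85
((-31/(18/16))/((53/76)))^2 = 355247104/227529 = 1561.33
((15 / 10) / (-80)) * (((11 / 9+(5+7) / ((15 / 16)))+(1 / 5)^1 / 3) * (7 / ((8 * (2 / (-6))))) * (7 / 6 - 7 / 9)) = 15533 / 57600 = 0.27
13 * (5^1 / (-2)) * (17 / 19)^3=-319345 / 13718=-23.28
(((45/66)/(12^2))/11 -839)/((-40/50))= 1048.75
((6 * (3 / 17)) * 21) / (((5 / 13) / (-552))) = -2712528 / 85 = -31912.09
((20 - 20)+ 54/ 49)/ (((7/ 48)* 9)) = 0.84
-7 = -7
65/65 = 1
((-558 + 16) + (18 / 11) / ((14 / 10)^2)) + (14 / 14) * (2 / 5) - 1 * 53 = -1600197 / 2695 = -593.77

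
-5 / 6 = -0.83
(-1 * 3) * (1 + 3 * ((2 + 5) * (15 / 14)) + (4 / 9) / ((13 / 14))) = -5611 / 78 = -71.94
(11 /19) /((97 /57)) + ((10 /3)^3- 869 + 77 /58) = -830.30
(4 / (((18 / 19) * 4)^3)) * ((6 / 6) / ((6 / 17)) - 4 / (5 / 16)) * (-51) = 37.36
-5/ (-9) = 5/ 9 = 0.56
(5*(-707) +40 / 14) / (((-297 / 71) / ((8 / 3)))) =14043800 / 6237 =2251.69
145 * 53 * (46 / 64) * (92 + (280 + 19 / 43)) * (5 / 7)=14153656625 / 9632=1469441.09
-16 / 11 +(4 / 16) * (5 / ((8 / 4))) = -73 / 88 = -0.83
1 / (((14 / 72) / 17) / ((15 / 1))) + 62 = 9614 / 7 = 1373.43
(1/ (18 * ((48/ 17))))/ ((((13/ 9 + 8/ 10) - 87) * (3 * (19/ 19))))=-85/ 1098432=-0.00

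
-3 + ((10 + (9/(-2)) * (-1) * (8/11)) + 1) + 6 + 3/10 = 1933/110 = 17.57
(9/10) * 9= 81/10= 8.10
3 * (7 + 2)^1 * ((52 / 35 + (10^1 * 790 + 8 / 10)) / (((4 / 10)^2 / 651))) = 868115475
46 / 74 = 23 / 37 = 0.62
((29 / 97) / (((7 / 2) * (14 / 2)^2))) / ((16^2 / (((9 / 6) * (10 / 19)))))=435 / 80915072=0.00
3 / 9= 1 / 3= 0.33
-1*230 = -230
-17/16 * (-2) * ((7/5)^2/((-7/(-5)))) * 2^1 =119/20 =5.95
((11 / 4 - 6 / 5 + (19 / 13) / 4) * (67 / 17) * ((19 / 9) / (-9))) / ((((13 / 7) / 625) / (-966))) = 14884711625 / 25857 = 575655.01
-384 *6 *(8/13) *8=-147456/13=-11342.77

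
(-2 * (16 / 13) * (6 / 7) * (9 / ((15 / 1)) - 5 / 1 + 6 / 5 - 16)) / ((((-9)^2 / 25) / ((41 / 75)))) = 83968 / 12285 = 6.84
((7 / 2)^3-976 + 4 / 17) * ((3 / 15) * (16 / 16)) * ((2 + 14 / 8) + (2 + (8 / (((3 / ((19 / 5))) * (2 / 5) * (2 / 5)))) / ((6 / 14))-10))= -72839199 / 2720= -26779.12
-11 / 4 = -2.75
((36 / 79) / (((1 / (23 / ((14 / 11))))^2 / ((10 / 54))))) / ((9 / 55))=17602475 / 104517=168.42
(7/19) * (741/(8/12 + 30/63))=1911/8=238.88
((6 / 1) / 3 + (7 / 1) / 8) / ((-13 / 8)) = -23 / 13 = -1.77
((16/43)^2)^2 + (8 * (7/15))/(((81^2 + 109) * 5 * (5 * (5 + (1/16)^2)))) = 15002356532224/782441754114375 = 0.02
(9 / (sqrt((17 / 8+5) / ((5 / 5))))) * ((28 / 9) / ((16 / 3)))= 7 * sqrt(114) / 38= 1.97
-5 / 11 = -0.45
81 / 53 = 1.53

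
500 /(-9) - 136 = -191.56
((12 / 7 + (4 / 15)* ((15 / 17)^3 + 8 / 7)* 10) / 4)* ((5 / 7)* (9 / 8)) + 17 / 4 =10736183 / 1925896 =5.57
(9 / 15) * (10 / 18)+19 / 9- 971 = -8717 / 9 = -968.56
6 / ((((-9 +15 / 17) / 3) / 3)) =-153 / 23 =-6.65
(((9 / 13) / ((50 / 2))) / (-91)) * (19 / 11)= -171 / 325325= -0.00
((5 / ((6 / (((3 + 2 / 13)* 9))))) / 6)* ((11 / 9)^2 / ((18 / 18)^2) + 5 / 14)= 430295 / 58968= 7.30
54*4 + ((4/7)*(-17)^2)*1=2668/7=381.14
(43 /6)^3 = 79507 /216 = 368.09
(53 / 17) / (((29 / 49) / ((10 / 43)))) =25970 / 21199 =1.23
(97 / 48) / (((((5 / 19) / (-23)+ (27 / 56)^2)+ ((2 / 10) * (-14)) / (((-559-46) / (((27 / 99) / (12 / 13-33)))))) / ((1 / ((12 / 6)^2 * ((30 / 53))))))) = 101832869315485 / 25212579431418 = 4.04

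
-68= -68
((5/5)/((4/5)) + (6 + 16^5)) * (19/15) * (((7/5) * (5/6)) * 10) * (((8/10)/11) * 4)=22539244/5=4507848.80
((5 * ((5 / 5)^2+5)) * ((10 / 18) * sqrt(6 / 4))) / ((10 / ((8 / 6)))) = 10 * sqrt(6) / 9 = 2.72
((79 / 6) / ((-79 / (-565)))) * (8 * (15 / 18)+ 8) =12430 / 9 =1381.11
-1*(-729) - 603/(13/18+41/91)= 412695/1921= 214.83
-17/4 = -4.25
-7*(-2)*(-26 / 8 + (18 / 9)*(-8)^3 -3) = -28847 / 2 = -14423.50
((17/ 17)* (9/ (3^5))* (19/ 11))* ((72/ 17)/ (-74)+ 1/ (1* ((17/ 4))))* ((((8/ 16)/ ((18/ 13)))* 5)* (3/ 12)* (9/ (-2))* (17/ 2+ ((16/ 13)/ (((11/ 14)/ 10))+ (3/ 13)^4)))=-10098190585/ 18058839084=-0.56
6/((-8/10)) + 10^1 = 5/2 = 2.50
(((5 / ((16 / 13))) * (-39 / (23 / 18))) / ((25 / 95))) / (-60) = 28899 / 3680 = 7.85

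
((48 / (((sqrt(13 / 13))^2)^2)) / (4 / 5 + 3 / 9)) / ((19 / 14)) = 10080 / 323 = 31.21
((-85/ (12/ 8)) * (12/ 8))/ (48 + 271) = -85/ 319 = -0.27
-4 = -4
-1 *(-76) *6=456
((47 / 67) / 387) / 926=47 / 24010254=0.00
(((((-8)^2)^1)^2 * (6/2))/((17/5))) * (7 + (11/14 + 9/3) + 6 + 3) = 8509440/119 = 71507.90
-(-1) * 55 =55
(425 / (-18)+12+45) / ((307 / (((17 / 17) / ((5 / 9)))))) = 601 / 3070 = 0.20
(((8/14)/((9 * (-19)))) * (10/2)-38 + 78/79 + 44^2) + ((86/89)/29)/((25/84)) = 11587589652112/6101677575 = 1899.08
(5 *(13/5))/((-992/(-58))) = 377/496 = 0.76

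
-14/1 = -14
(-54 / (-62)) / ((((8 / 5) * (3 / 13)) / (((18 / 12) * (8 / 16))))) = 1755 / 992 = 1.77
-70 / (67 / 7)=-490 / 67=-7.31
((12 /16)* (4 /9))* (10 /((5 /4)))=8 /3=2.67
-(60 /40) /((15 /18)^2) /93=-18 /775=-0.02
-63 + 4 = -59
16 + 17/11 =193/11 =17.55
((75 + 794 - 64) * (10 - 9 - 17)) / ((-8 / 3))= 4830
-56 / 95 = -0.59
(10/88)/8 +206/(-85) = -72087/29920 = -2.41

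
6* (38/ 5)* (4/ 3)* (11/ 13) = 3344/ 65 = 51.45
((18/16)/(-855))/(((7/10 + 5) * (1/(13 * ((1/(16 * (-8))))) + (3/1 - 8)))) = 13/836076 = 0.00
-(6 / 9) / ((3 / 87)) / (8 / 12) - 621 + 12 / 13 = -8438 / 13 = -649.08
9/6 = 1.50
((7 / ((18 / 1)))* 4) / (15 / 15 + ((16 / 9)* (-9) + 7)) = -7 / 36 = -0.19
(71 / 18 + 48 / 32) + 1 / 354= 5785 / 1062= 5.45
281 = 281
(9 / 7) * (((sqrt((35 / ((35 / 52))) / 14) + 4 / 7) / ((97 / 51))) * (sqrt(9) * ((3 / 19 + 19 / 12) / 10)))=182223 / 903070 + 182223 * sqrt(182) / 3612280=0.88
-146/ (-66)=73/ 33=2.21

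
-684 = -684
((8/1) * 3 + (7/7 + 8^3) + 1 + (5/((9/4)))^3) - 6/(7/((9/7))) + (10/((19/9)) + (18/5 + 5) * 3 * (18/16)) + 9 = 16034501099/27147960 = 590.63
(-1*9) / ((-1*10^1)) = 9 / 10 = 0.90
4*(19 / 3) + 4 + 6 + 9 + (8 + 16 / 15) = 267 / 5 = 53.40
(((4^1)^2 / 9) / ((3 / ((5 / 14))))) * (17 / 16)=85 / 378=0.22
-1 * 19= -19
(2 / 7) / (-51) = -2 / 357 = -0.01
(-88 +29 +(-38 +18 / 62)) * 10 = -29980 / 31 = -967.10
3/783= 1/261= 0.00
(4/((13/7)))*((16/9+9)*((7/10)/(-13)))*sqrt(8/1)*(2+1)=-19012*sqrt(2)/2535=-10.61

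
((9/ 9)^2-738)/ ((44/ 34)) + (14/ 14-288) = -1713/ 2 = -856.50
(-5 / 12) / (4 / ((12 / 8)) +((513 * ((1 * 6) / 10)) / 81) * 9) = -25 / 2212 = -0.01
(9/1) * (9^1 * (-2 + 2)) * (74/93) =0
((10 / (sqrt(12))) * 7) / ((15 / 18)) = 14 * sqrt(3) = 24.25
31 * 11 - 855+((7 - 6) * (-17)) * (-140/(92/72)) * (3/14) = -2642/23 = -114.87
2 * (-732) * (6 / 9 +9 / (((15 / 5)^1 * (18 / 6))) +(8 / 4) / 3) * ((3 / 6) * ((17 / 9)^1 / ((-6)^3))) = 7259 / 486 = 14.94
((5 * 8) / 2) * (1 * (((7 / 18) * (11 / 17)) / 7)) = 110 / 153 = 0.72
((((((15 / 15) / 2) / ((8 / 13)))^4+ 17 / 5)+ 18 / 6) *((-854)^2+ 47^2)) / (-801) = -6242.90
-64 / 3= -21.33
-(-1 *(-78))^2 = -6084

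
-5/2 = -2.50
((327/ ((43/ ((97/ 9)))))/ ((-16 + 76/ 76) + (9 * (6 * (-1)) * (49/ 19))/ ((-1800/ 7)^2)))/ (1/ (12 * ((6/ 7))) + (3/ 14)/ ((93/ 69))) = -62773169760000/ 2943819181729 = -21.32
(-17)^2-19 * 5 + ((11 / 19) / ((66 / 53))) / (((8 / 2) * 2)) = 194.06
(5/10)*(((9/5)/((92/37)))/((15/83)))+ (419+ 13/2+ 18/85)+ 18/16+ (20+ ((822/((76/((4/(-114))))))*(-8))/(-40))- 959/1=-510.24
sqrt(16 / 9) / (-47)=-4 / 141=-0.03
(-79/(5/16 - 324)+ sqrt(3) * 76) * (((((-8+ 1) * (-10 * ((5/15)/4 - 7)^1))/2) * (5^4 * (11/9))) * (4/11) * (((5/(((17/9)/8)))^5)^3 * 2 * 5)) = -11298310184246183045627904000000000000000000000 * sqrt(3)/2862423051509815793 - 187908737801147044337811456000000000000000000000/14824488983769335991947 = -6849277604496772401741742000.00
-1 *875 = -875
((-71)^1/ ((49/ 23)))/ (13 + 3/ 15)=-8165/ 3234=-2.52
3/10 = 0.30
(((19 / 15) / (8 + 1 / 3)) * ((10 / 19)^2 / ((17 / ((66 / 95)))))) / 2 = 132 / 153425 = 0.00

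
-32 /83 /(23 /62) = -1984 /1909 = -1.04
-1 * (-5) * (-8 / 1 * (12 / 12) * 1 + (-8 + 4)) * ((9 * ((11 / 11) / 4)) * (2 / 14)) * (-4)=540 / 7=77.14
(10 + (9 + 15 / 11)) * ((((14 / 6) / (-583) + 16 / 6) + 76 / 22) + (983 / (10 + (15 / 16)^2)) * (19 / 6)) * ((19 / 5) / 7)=3230.71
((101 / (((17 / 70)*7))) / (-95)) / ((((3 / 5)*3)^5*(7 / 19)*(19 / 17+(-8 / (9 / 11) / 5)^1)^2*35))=-53656250 / 14677080201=-0.00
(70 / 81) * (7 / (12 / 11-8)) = -2695 / 3078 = -0.88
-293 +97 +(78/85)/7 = -116542/595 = -195.87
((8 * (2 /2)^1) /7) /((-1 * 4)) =-2 /7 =-0.29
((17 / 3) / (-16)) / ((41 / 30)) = -85 / 328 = -0.26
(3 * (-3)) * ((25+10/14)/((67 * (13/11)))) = -17820/6097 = -2.92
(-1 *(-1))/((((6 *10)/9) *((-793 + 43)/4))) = -1/1250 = -0.00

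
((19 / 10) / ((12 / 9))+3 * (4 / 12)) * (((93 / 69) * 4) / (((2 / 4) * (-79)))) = -3007 / 9085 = -0.33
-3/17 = -0.18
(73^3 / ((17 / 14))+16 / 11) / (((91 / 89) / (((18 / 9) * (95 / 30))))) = 33768644330 / 17017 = 1984406.44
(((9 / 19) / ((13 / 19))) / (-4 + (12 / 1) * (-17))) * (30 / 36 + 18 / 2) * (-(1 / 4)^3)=177 / 346112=0.00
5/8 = 0.62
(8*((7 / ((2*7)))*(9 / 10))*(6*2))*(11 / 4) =594 / 5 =118.80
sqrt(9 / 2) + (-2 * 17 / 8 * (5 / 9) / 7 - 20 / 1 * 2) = -10165 / 252 + 3 * sqrt(2) / 2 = -38.22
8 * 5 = 40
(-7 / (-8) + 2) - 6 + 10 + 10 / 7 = 465 / 56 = 8.30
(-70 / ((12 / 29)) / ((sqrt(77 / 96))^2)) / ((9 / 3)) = -70.30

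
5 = 5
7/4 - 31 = -117/4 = -29.25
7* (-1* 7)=-49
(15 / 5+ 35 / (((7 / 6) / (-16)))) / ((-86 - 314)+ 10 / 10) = 159 / 133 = 1.20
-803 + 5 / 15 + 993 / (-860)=-2073859 / 2580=-803.82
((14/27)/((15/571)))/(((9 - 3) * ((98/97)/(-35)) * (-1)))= 55387/486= 113.97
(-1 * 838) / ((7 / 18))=-15084 / 7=-2154.86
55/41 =1.34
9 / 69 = 3 / 23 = 0.13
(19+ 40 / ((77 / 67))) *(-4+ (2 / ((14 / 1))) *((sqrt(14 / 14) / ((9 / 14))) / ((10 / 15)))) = -1381 / 7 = -197.29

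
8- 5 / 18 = 139 / 18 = 7.72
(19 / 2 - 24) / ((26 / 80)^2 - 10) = 23200 / 15831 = 1.47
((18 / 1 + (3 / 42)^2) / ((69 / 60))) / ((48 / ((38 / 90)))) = 67051 / 486864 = 0.14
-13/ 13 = -1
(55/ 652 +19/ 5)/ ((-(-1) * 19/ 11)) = 139293/ 61940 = 2.25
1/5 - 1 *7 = -34/5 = -6.80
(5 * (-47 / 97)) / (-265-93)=0.01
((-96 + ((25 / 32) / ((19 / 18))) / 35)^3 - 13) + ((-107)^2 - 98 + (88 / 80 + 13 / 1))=-42053224134096439 / 48182005760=-872799.37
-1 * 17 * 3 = -51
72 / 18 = 4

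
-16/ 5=-3.20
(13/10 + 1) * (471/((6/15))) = 10833/4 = 2708.25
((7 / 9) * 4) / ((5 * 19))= 28 / 855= 0.03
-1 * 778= -778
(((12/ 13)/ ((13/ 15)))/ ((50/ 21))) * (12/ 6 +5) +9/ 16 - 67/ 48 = 11651/ 5070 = 2.30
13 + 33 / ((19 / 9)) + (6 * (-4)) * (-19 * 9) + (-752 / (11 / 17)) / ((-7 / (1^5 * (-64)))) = -9499304 / 1463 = -6493.03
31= 31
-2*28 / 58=-28 / 29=-0.97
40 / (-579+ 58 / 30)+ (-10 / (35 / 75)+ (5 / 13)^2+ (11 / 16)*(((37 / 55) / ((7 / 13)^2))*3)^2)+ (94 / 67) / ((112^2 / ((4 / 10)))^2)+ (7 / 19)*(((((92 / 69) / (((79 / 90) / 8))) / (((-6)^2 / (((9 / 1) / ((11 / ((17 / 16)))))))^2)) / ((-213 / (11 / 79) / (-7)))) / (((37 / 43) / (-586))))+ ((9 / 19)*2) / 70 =123500809541413386669259857 / 10321466949867326936883200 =11.97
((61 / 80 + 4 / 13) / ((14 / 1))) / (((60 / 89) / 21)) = 99057 / 41600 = 2.38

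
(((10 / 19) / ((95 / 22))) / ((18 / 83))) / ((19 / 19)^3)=1826 / 3249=0.56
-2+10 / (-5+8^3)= -1004 / 507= -1.98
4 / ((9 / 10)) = 40 / 9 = 4.44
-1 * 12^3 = -1728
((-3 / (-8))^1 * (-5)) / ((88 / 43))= -645 / 704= -0.92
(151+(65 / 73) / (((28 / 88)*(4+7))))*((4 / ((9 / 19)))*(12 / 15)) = 23496464 / 22995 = 1021.81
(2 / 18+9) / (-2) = -41 / 9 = -4.56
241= 241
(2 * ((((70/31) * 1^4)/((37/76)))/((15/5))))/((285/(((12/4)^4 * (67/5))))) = 67536/5735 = 11.78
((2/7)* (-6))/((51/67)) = -2.25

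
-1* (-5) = 5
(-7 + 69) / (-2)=-31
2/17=0.12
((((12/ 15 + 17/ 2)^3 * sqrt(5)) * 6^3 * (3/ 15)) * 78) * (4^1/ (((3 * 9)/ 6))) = 1505756304 * sqrt(5)/ 625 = 5387157.53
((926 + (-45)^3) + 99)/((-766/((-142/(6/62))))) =-198310100/1149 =-172593.65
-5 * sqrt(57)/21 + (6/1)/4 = 3/2-5 * sqrt(57)/21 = -0.30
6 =6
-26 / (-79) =26 / 79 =0.33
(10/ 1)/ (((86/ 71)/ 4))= 1420/ 43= 33.02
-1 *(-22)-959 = -937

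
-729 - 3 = -732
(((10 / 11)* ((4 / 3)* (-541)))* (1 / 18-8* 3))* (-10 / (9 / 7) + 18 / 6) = -200527060 / 2673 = -75019.48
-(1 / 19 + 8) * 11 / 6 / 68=-0.22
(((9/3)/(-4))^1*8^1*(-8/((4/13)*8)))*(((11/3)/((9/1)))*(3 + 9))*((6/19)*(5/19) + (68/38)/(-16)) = -11869/4332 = -2.74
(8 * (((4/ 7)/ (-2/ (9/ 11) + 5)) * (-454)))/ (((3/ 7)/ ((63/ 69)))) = -915264/ 529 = -1730.18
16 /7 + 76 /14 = 54 /7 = 7.71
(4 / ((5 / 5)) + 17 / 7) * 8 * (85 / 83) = 30600 / 581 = 52.67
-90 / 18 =-5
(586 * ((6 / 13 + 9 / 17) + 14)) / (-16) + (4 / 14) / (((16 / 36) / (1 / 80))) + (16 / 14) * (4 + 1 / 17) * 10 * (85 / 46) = -114681271 / 247520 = -463.32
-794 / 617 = -1.29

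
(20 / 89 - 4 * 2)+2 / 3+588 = 155098 / 267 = 580.89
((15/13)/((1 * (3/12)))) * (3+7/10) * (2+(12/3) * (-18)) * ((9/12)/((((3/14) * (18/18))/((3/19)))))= -163170/247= -660.61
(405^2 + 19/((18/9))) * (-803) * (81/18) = -2370954663/4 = -592738665.75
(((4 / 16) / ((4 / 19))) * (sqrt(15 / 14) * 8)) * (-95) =-1805 * sqrt(210) / 28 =-934.18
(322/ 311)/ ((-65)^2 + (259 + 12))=161/ 699128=0.00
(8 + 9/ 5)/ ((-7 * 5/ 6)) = -42/ 25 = -1.68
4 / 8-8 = -15 / 2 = -7.50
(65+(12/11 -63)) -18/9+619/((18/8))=27344/99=276.20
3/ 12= 1/ 4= 0.25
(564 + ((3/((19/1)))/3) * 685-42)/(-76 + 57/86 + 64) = -911858/18525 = -49.22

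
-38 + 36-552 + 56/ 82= -22686/ 41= -553.32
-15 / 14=-1.07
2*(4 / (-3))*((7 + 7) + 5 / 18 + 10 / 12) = -1088 / 27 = -40.30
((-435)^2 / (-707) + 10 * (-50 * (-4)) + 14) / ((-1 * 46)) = -1234673 / 32522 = -37.96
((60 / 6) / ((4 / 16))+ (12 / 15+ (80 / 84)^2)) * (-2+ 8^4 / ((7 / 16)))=6025665208 / 15435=390389.71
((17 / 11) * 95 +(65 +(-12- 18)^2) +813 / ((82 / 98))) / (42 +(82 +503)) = 939637 / 282777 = 3.32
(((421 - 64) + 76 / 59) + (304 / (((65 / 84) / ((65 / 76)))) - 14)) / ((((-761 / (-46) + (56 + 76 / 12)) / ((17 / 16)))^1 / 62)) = 1459501731 / 2568860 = 568.15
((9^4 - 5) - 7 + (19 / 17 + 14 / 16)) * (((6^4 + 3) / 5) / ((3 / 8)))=77154971 / 17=4538527.71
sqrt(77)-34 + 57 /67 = -2221 /67 + sqrt(77) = -24.37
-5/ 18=-0.28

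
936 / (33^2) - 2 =-138 / 121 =-1.14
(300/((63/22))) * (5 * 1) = 523.81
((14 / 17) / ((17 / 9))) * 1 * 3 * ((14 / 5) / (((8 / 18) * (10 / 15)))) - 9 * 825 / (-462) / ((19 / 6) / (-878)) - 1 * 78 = -1737988467 / 384370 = -4521.65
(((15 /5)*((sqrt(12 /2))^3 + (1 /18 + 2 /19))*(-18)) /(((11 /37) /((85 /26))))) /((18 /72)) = -2037960*sqrt(6) /143 - 94350 /247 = -35290.81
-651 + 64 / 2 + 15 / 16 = -9889 / 16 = -618.06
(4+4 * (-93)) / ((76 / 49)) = -4508 / 19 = -237.26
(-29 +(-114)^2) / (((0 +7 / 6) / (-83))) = -6457566 / 7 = -922509.43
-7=-7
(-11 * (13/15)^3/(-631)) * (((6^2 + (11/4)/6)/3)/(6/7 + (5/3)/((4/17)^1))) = 1184183/68182074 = 0.02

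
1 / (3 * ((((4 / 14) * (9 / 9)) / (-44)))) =-154 / 3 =-51.33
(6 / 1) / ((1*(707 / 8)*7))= 48 / 4949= 0.01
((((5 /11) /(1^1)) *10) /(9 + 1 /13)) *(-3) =-975 /649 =-1.50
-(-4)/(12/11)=11/3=3.67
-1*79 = -79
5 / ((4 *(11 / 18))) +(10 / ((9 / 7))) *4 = 6565 / 198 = 33.16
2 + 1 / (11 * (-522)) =11483 / 5742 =2.00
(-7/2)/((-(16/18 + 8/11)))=693/320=2.17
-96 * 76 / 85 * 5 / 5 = -7296 / 85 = -85.84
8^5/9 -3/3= 32759/9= 3639.89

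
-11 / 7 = -1.57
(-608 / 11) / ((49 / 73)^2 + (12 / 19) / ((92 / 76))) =-74520736 / 1310881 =-56.85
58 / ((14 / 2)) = 8.29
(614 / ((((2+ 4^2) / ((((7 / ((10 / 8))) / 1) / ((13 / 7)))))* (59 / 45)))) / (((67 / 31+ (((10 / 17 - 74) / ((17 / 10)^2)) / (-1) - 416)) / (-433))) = 87.45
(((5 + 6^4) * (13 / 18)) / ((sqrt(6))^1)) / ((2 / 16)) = 33826 * sqrt(6) / 27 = 3068.76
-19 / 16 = -1.19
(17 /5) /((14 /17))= 289 /70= 4.13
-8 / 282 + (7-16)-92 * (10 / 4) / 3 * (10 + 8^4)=-14795711 / 47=-314802.36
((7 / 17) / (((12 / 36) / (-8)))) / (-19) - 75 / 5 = -4677 / 323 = -14.48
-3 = -3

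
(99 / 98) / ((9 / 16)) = 88 / 49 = 1.80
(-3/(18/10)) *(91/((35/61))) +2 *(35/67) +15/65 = -263.06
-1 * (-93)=93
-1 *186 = -186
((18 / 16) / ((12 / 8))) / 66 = 1 / 88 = 0.01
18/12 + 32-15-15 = 7/2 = 3.50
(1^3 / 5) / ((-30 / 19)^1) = -19 / 150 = -0.13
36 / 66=6 / 11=0.55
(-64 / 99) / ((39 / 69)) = -1472 / 1287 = -1.14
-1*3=-3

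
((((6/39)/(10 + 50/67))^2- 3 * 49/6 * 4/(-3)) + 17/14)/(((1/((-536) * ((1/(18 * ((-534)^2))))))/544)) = -5916593159597/3074006631150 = -1.92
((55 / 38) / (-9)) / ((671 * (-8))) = 5 / 166896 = 0.00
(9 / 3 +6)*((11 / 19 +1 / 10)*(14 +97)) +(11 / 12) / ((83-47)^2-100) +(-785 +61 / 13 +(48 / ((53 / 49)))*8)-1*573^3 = -13594873864911487 / 72262320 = -188132264.02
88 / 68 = 22 / 17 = 1.29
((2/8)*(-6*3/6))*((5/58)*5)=-75/232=-0.32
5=5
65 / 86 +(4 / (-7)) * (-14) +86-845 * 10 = -718551 / 86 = -8355.24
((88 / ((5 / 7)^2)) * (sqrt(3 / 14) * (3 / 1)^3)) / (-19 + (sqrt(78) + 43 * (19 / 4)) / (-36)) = -607818816 * sqrt(42) / 45080575 + 4105728 * sqrt(91) / 45080575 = -86.51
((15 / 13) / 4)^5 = 759375 / 380204032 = 0.00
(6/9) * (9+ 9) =12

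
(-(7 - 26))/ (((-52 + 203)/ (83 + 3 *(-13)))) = 836/ 151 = 5.54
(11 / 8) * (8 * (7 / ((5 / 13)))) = 1001 / 5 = 200.20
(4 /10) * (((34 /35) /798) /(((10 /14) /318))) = 3604 /16625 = 0.22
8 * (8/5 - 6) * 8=-1408/5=-281.60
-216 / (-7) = 216 / 7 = 30.86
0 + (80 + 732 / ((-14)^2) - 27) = 2780 / 49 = 56.73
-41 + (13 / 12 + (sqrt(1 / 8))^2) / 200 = -196771 / 4800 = -40.99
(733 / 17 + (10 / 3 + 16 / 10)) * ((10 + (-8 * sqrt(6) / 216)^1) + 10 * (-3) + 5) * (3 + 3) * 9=-661662 / 17- 24506 * sqrt(6) / 255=-39156.69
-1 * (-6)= 6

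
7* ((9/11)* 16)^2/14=10368/121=85.69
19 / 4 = 4.75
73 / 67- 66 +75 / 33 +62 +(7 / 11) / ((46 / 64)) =4198 / 16951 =0.25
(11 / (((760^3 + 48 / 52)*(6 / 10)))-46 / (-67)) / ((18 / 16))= 1575045987122 / 2580849653427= 0.61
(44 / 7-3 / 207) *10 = 30290 / 483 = 62.71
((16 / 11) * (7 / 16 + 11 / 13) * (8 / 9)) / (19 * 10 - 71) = 712 / 51051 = 0.01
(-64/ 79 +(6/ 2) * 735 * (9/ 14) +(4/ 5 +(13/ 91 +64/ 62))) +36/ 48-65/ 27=13117550921/ 9257220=1417.01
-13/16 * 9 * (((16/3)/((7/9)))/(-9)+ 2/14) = 507/112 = 4.53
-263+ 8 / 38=-4993 / 19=-262.79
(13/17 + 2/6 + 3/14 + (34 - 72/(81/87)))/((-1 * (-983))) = -10001/233954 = -0.04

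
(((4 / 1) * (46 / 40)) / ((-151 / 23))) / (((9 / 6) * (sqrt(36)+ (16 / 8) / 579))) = -102097 / 1312190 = -0.08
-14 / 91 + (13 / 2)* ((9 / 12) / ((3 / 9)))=1505 / 104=14.47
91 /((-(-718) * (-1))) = -0.13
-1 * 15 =-15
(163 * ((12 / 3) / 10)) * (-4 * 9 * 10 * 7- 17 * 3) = -838146 / 5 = -167629.20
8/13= 0.62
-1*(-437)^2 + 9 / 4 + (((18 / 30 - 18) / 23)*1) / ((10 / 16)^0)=-87845053 / 460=-190967.51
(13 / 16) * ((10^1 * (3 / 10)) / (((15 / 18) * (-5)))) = -117 / 200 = -0.58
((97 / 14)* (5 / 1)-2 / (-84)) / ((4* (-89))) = -26 / 267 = -0.10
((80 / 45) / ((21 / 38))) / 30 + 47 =133549 / 2835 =47.11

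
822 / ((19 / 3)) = 2466 / 19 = 129.79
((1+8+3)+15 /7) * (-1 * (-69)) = 6831 /7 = 975.86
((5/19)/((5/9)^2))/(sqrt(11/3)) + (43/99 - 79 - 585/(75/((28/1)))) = -146998/495 + 81*sqrt(33)/1045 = -296.52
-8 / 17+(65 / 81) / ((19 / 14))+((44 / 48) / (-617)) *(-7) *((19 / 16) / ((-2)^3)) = 984866009 / 8264996352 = 0.12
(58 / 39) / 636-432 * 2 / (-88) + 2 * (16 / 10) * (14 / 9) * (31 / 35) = 48530111 / 3410550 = 14.23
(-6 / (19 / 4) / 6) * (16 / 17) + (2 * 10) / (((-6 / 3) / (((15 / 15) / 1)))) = -3294 / 323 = -10.20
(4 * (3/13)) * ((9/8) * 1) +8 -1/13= 233/26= 8.96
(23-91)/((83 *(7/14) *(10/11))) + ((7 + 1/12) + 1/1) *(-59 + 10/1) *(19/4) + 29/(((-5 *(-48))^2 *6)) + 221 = -47679821753/28684800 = -1662.20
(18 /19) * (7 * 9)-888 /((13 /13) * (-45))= 22634 /285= 79.42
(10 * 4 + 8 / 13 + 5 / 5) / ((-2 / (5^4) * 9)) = -338125 / 234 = -1444.98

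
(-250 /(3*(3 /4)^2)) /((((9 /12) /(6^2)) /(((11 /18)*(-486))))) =2112000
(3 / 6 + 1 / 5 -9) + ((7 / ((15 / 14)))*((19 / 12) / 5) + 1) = -1177 / 225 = -5.23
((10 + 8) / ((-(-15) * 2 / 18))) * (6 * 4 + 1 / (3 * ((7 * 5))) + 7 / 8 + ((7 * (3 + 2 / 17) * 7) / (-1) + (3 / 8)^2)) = -131336703 / 95200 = -1379.59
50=50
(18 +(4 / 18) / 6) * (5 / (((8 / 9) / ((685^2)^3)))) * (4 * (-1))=-41926744714148216145.83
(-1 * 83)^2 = 6889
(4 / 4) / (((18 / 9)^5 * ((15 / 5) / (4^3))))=2 / 3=0.67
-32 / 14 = -16 / 7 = -2.29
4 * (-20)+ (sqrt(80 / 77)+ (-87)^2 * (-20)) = -151460+ 4 * sqrt(385) / 77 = -151458.98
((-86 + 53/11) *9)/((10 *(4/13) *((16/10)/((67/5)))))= -7000227/3520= -1988.70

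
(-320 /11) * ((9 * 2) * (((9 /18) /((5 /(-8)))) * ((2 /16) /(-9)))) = -5.82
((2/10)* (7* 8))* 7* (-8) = -3136/5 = -627.20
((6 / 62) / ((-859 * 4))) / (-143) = 3 / 15231788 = 0.00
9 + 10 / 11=9.91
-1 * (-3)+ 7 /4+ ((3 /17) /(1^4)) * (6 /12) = 329 /68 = 4.84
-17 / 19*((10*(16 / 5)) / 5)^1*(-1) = 5.73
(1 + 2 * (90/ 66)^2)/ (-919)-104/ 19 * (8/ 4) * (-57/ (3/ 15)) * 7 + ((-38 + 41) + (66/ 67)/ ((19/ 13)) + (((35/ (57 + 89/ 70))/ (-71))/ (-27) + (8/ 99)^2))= 72535745442156830242/ 3320674890797583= 21843.68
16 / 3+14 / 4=53 / 6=8.83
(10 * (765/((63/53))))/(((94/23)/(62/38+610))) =6020549575/6251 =963133.83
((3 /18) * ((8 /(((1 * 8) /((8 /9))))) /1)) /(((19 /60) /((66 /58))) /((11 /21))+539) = 9680 /35252973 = 0.00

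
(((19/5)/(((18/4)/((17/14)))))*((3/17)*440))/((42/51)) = 14212/147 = 96.68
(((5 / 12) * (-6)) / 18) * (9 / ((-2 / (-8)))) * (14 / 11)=-70 / 11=-6.36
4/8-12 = -11.50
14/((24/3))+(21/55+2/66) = 1427/660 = 2.16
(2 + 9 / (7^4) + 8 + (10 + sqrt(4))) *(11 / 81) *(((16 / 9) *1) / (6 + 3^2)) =9298256 / 26254935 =0.35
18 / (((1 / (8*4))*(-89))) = -576 / 89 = -6.47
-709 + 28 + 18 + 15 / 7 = -4626 / 7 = -660.86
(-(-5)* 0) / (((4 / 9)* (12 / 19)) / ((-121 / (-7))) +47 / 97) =0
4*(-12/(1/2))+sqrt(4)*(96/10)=-384/5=-76.80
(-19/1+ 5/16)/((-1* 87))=299/1392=0.21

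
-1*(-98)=98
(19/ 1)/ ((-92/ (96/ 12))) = -38/ 23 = -1.65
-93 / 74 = -1.26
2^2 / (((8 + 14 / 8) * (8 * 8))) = 1 / 156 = 0.01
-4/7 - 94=-662/7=-94.57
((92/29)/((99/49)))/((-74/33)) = -2254/3219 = -0.70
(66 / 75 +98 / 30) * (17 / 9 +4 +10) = 44473 / 675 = 65.89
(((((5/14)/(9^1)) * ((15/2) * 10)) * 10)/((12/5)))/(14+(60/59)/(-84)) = 184375/207972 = 0.89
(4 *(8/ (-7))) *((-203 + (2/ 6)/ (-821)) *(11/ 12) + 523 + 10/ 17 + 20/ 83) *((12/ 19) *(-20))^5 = 9969328826508902400000/ 20078728884683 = 496511949.72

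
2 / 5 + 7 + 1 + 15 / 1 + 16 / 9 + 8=1493 / 45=33.18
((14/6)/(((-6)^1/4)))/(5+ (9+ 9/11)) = -154/1467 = -0.10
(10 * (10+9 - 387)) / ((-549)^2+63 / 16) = -2560 / 209673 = -0.01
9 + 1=10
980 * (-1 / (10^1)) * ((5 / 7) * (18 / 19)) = -1260 / 19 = -66.32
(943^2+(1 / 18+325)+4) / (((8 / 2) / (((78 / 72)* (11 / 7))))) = 2289773915 / 6048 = 378600.18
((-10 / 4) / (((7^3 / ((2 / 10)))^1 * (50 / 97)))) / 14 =-0.00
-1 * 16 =-16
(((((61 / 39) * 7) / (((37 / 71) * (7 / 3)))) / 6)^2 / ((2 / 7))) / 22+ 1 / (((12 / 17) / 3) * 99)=16337275 / 40719536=0.40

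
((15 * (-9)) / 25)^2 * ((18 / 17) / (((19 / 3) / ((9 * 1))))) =43.88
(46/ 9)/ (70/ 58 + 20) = 1334/ 5535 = 0.24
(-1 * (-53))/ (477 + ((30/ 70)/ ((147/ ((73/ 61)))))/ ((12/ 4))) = 3326757/ 29940886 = 0.11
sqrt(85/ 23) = sqrt(1955)/ 23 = 1.92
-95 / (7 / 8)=-760 / 7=-108.57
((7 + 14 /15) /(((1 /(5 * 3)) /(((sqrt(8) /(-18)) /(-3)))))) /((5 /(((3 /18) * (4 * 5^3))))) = 5950 * sqrt(2) /81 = 103.88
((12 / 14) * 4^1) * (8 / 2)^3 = 219.43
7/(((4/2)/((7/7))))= 3.50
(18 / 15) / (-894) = -1 / 745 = -0.00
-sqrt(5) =-2.24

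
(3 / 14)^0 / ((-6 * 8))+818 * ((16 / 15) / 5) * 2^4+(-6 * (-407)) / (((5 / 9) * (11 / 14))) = 8386.49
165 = 165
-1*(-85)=85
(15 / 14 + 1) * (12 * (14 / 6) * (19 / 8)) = 551 / 4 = 137.75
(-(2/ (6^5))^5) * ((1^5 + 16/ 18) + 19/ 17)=-115/ 33983078660775346176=-0.00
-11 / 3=-3.67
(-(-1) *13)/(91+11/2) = 0.13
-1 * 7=-7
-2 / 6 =-1 / 3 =-0.33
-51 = -51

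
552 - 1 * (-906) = 1458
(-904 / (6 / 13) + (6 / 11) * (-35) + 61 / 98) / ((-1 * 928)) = 6394055 / 3001152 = 2.13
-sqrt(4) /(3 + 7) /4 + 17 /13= 1.26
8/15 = 0.53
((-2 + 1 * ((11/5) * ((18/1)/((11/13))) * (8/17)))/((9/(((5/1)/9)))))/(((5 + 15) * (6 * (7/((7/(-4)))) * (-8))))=851/2643840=0.00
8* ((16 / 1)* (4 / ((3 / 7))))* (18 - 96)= -93184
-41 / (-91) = 41 / 91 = 0.45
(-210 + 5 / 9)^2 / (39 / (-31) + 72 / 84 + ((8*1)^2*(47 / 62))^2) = 4780508915 / 256468923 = 18.64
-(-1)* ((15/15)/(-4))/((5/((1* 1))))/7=-1/140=-0.01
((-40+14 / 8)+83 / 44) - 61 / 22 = -861 / 22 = -39.14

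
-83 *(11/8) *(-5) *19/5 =17347/8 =2168.38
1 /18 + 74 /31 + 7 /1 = 5269 /558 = 9.44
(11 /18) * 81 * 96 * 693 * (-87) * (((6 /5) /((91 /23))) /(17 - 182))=171157536 /325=526638.57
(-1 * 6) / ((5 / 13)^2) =-1014 / 25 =-40.56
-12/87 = -4/29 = -0.14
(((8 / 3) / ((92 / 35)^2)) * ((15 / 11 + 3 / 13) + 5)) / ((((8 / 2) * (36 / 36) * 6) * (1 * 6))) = 50225 / 2841696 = 0.02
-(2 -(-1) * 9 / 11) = -31 / 11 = -2.82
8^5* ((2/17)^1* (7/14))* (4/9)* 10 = 1310720/153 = 8566.80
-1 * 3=-3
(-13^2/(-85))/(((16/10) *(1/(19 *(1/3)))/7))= 22477/408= 55.09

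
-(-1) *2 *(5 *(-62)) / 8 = -155 / 2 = -77.50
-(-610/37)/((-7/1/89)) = -54290/259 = -209.61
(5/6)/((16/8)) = 5/12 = 0.42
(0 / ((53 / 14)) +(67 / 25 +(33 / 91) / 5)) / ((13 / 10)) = 12524 / 5915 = 2.12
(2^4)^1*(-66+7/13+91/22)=-981.20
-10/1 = -10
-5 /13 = -0.38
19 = 19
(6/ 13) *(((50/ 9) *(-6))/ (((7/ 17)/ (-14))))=6800/ 13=523.08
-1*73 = -73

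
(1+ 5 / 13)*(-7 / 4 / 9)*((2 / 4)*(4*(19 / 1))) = -133 / 13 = -10.23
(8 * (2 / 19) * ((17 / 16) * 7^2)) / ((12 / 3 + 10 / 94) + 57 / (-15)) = 195755 / 1368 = 143.10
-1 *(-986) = 986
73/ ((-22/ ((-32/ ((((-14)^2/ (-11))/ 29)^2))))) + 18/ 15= 3391021/ 12005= 282.47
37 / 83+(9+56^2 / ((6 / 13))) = 6804.11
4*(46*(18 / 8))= 414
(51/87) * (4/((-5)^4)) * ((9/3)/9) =68/54375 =0.00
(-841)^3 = -594823321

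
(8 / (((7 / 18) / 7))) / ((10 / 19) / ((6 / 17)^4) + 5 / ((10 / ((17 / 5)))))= 8864640 / 2192677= 4.04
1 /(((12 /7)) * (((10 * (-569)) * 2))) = -7 /136560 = -0.00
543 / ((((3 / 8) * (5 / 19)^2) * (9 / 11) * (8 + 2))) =2875004 / 1125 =2555.56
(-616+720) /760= 13 /95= 0.14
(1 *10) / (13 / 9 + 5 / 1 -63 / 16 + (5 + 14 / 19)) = 5472 / 4511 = 1.21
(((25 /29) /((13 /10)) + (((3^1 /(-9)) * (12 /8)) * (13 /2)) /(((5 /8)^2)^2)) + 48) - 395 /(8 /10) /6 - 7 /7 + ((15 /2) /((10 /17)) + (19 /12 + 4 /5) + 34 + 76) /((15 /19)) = 102.57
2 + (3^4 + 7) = 90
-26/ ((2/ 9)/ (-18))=2106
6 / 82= 3 / 41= 0.07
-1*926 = -926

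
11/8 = 1.38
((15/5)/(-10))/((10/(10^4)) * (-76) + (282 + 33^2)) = -75/342731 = -0.00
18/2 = 9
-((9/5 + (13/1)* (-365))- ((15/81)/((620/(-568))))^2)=16614795224/3502845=4743.23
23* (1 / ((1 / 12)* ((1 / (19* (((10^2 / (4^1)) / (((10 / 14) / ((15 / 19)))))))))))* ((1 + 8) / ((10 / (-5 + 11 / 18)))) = -572355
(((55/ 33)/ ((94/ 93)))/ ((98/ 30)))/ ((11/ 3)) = 6975/ 50666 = 0.14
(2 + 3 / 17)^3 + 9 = 94870 / 4913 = 19.31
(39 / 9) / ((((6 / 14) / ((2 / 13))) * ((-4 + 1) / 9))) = -14 / 3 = -4.67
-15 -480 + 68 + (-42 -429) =-898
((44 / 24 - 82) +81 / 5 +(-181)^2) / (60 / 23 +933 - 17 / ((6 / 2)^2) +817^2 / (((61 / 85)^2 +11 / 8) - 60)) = -227330276446263 / 73370583364400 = -3.10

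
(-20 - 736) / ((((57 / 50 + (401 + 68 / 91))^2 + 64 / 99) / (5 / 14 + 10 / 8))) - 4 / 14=-682791521039762 / 2328760418432917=-0.29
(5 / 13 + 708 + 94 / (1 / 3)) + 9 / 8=103117 / 104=991.51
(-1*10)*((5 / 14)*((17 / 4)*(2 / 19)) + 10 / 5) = -5745 / 266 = -21.60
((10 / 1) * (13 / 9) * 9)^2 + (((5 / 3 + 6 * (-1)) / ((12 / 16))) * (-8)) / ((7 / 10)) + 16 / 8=1068986 / 63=16968.03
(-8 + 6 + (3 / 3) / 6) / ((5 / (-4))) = 1.47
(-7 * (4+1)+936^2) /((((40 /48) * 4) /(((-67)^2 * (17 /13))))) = 200564529279 /130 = 1542804071.38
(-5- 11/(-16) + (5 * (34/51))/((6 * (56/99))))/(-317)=373/35504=0.01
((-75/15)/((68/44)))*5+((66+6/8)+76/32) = 7201/136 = 52.95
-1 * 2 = -2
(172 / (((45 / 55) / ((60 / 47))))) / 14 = 18920 / 987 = 19.17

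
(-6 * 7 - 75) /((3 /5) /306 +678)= -59670 /345781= -0.17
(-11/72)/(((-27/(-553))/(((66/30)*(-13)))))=869869/9720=89.49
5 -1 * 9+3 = -1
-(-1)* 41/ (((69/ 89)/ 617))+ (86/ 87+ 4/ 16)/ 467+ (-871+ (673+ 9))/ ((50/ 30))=202567940263/ 6229780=32516.07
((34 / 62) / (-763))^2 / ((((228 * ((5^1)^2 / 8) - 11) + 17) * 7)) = 578 / 5627652490131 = 0.00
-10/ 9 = -1.11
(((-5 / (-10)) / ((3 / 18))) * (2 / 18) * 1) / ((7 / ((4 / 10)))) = 2 / 105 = 0.02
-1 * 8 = -8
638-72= 566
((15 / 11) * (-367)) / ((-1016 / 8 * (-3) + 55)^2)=-5505 / 2091056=-0.00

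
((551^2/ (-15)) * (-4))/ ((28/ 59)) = 17912459/ 105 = 170594.85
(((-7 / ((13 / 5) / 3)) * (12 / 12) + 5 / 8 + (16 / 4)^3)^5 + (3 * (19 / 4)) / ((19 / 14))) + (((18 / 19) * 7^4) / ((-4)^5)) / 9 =133662477173535947355 / 231164051456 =578214806.03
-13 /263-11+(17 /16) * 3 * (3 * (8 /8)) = -6257 /4208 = -1.49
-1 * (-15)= 15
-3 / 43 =-0.07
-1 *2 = -2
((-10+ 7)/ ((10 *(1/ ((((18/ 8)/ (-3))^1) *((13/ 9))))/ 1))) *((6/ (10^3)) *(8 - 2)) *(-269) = -31473/ 10000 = -3.15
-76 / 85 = -0.89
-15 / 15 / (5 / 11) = -11 / 5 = -2.20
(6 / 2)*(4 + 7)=33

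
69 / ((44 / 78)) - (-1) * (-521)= -8771 / 22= -398.68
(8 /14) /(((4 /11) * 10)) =11 /70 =0.16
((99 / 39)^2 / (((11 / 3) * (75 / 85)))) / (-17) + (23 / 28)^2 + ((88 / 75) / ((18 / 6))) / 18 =155432369 / 268304400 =0.58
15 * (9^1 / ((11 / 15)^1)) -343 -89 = -2727 / 11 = -247.91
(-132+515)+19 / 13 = 4998 / 13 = 384.46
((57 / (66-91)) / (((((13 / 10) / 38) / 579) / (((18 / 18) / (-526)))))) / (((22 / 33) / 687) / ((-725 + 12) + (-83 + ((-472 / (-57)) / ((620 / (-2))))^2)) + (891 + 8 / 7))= 62454872893756282884 / 759508817308535560825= 0.08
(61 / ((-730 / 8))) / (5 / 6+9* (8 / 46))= -33672 / 120815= -0.28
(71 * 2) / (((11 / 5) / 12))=774.55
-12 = -12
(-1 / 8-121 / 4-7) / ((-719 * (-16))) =-299 / 92032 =-0.00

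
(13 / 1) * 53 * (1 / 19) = 689 / 19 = 36.26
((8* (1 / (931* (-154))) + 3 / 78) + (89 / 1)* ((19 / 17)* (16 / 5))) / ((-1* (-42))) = 50434734827 / 6653987340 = 7.58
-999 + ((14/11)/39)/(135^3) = -1054445374111/1055500875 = -999.00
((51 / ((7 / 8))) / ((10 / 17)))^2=12027024 / 1225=9817.98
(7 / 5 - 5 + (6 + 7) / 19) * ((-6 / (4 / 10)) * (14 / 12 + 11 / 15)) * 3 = 2493 / 10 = 249.30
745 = 745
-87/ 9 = -29/ 3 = -9.67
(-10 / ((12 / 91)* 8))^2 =207025 / 2304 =89.85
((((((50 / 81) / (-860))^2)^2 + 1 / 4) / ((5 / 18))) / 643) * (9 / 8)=588672691206709 / 373843496736308160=0.00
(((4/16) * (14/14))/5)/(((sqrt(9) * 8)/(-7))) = -7/480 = -0.01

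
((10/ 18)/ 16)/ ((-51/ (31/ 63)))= -155/ 462672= -0.00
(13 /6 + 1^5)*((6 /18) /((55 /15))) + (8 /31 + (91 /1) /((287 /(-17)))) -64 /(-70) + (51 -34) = 38373607 /2936010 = 13.07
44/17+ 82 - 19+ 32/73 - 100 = -42161/1241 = -33.97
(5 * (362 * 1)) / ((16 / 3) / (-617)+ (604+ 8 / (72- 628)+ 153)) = 465693090 / 194761847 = 2.39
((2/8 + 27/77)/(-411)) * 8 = -370/31647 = -0.01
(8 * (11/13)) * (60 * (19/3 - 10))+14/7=-19334/13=-1487.23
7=7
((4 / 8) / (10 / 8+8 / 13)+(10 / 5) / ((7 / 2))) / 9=190 / 2037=0.09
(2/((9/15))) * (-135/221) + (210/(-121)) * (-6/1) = 224010/26741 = 8.38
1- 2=-1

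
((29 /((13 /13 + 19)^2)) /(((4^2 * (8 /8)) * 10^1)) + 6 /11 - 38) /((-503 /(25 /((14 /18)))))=237309129 /99151360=2.39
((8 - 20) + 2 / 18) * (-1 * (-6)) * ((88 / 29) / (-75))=18832 / 6525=2.89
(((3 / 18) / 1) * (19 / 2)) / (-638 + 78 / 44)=-209 / 83982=-0.00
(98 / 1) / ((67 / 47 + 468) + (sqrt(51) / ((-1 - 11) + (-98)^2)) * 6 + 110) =412173179611424 / 2436976161461299 - 444963288 * sqrt(51) / 2436976161461299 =0.17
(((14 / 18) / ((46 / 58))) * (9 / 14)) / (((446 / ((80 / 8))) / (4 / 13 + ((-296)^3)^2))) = 633915871194644770 / 66677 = 9507264441931.17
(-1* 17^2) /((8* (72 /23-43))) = 6647 /7336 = 0.91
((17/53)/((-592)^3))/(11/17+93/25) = -7225/20408870109184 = -0.00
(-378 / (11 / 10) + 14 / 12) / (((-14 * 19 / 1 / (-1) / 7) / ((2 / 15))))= -22603 / 18810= -1.20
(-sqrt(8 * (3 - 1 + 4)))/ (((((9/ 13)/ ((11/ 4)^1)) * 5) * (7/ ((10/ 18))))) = -143 * sqrt(3)/ 567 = -0.44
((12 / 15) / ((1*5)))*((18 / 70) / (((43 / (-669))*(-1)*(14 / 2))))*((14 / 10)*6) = 144504 / 188125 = 0.77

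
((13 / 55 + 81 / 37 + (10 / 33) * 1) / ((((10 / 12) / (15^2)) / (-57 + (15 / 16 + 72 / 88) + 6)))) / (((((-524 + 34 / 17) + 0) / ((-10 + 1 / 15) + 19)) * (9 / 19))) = 863575707 / 649165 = 1330.29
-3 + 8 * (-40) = -323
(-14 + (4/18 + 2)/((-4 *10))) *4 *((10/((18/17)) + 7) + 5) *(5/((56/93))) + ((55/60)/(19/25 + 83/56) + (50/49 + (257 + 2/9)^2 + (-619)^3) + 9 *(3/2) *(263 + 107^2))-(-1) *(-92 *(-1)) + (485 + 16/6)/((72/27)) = -23617902520814317/99669528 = -236962118.66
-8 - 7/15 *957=-454.60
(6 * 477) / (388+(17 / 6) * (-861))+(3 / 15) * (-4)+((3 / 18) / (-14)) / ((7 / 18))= -4474681 / 2010470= -2.23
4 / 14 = 2 / 7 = 0.29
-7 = -7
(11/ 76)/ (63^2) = 11/ 301644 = 0.00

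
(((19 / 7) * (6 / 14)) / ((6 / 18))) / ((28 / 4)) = 0.50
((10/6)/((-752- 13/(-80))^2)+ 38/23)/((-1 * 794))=-206207079713/99098604455337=-0.00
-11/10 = -1.10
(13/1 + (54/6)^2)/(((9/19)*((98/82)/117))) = 951938/49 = 19427.31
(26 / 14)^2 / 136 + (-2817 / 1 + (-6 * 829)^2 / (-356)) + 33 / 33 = -42888109511 / 593096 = -72312.26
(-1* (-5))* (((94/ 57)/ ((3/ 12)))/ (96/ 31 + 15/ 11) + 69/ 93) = 29843635/ 2687607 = 11.10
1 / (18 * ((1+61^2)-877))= 1 / 51210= 0.00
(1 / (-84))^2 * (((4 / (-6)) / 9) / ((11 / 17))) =-17 / 1047816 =-0.00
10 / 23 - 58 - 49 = -2451 / 23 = -106.57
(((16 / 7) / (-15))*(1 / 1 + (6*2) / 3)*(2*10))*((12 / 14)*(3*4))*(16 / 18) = -20480 / 147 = -139.32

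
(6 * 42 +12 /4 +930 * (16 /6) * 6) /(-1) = -15135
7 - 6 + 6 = 7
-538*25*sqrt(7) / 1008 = -6725*sqrt(7) / 504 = -35.30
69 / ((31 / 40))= 89.03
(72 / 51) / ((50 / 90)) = 216 / 85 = 2.54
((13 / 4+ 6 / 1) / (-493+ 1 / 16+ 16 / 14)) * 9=-9324 / 55081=-0.17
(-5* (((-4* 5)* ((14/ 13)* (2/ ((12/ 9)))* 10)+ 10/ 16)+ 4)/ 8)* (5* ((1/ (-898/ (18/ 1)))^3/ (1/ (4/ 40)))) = -120718755/ 150623364736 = -0.00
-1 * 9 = -9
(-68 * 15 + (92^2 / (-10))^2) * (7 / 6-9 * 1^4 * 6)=-2834665354 / 75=-37795538.05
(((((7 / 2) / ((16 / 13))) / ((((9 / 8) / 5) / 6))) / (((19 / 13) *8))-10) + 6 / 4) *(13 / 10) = -23881 / 9120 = -2.62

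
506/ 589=0.86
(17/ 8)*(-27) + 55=-19/ 8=-2.38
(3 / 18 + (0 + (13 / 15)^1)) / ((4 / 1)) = 31 / 120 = 0.26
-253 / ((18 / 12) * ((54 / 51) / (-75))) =11947.22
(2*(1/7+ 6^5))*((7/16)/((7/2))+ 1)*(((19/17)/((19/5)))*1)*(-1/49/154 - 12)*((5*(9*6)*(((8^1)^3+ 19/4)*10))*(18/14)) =-110775212690.48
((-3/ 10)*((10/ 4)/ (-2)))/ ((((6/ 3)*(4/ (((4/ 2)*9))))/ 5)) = 135/ 32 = 4.22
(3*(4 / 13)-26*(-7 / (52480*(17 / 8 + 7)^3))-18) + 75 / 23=-329440882699 / 23844797015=-13.82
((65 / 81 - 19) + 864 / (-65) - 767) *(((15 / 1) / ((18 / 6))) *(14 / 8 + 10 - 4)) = -130325519 / 4212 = -30941.48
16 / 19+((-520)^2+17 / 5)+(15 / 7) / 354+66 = 270470.25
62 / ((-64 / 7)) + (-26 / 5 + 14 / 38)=-35303 / 3040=-11.61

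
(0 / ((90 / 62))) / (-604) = 0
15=15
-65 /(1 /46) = -2990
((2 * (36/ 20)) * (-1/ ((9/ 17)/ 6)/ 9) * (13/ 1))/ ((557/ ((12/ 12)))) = -884/ 8355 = -0.11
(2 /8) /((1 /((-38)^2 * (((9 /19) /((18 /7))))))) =66.50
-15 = -15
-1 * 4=-4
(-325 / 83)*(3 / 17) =-975 / 1411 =-0.69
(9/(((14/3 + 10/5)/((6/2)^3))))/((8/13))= 9477/160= 59.23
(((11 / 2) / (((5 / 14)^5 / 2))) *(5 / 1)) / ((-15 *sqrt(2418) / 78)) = -5916064 *sqrt(2418) / 290625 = -1000.99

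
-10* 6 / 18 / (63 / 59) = -590 / 189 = -3.12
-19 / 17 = -1.12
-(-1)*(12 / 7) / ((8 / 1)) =3 / 14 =0.21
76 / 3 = 25.33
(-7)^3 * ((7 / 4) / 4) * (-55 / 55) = 150.06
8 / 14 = 4 / 7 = 0.57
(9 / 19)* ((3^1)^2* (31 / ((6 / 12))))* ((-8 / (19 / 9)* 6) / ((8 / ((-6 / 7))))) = 1627128 / 2527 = 643.90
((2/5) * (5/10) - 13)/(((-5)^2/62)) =-3968/125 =-31.74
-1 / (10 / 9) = -9 / 10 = -0.90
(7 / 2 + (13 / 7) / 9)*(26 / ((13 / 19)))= 8873 / 63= 140.84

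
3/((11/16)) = 48/11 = 4.36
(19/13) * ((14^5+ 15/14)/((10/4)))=143061469/455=314420.81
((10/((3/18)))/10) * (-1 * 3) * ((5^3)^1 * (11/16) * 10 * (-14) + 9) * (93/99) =4472277/22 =203285.32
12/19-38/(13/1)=-566/247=-2.29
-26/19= -1.37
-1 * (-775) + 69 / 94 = 72919 / 94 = 775.73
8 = 8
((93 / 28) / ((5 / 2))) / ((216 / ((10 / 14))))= 31 / 7056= 0.00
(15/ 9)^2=25/ 9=2.78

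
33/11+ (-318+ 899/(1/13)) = 11372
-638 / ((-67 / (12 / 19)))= 7656 / 1273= 6.01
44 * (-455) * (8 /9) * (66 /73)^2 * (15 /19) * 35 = -40696656000 /101251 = -401938.31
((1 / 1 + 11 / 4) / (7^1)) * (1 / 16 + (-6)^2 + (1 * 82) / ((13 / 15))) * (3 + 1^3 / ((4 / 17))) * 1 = 1689105 / 3328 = 507.54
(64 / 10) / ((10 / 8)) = 128 / 25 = 5.12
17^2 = 289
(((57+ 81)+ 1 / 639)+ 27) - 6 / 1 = 101602 / 639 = 159.00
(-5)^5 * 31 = -96875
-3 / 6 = -1 / 2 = -0.50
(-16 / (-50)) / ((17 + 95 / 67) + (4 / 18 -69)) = -4824 / 759175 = -0.01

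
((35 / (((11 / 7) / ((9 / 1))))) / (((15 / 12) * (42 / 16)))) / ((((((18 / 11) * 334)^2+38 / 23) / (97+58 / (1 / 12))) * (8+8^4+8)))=4213209 / 106824608435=0.00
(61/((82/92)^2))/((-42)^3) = -32269/31135482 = -0.00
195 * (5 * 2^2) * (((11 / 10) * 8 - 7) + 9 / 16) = 36855 / 4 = 9213.75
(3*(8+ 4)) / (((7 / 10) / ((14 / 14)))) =360 / 7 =51.43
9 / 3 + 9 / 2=15 / 2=7.50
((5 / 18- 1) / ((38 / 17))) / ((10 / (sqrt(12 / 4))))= -221*sqrt(3) / 6840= -0.06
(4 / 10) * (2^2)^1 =8 / 5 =1.60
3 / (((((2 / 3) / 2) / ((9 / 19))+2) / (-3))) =-243 / 73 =-3.33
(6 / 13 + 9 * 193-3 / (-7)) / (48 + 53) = 158148 / 9191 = 17.21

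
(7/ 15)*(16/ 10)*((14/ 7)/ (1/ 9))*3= 1008/ 25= 40.32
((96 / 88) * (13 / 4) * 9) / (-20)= -351 / 220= -1.60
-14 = -14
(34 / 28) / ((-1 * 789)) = -17 / 11046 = -0.00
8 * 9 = 72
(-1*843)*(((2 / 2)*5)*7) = -29505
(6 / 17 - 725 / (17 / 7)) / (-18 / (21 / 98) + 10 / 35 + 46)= 35483 / 4488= 7.91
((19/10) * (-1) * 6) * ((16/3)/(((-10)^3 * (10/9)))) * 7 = 1197/3125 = 0.38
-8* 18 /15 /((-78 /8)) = 64 /65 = 0.98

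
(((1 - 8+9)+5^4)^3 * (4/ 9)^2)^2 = 21336229885501696/ 9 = 2370692209500188.44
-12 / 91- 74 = -6746 / 91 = -74.13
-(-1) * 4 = 4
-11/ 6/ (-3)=0.61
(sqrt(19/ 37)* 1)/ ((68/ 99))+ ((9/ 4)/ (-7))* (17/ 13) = -153/ 364+ 99* sqrt(703)/ 2516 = 0.62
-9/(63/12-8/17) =-612/325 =-1.88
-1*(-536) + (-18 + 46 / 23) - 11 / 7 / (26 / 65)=516.07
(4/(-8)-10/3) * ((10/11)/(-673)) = 115/22209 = 0.01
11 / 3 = 3.67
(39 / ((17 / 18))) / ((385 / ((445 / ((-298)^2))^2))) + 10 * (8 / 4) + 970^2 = 4856544887061071595 / 5161485447272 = 940920.00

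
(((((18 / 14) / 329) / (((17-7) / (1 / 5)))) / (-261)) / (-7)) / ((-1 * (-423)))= 1 / 9887815350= 0.00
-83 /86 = -0.97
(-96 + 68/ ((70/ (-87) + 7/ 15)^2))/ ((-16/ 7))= -299801/ 1372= -218.51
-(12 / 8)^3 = -27 / 8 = -3.38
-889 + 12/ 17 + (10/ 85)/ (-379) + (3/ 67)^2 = -25691750422/ 28922627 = -888.29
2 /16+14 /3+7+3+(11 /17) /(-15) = 10029 /680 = 14.75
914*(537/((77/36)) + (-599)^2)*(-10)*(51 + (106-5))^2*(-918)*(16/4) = 21437996617123706880/77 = 278415540482126063.38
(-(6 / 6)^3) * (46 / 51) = -46 / 51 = -0.90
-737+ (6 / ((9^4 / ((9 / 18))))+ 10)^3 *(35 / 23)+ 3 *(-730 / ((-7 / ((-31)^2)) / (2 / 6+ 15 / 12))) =1606051858714424563 / 3368233731366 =476823.16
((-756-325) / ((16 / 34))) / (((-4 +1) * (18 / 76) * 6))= 349163 / 648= 538.83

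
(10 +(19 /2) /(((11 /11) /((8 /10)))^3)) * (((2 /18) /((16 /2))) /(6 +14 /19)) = 17651 /576000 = 0.03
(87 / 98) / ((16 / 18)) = 783 / 784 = 1.00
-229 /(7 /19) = -4351 /7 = -621.57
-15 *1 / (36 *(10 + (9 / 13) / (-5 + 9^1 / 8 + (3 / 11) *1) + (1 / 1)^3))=-20605 / 534468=-0.04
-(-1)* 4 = 4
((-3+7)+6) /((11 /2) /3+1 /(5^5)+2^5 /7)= 1312500 /840667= 1.56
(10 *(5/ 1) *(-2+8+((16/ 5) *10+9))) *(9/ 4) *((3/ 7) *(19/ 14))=602775/ 196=3075.38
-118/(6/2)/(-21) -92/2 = -2780/63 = -44.13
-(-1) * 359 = 359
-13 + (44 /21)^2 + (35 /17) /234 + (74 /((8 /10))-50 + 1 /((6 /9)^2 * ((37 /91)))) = 39.43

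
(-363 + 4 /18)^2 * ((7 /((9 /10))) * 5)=3731078750 /729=5118077.85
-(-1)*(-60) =-60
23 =23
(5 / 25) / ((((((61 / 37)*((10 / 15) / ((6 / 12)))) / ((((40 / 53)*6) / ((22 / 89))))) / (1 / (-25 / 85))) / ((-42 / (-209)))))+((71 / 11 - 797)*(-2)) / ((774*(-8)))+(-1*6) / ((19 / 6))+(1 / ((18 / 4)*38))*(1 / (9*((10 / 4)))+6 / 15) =-425376090383 / 129439895805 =-3.29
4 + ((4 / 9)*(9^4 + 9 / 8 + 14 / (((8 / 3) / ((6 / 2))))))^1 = 5855 / 2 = 2927.50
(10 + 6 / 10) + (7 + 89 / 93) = 18.56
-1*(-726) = 726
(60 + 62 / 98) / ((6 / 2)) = 2971 / 147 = 20.21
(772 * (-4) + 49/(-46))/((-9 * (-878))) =-142097/363492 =-0.39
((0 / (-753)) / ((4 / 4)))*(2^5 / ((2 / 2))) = 0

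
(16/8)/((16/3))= 3/8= 0.38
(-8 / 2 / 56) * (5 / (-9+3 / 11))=55 / 1344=0.04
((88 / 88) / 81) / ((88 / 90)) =5 / 396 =0.01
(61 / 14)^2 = 18.98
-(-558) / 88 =279 / 44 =6.34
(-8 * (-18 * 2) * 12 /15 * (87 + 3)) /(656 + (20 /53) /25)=152640 /4829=31.61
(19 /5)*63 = 1197 /5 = 239.40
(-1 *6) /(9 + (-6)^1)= -2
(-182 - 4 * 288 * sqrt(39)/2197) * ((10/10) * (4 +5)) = -1638 - 10368 * sqrt(39)/2197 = -1667.47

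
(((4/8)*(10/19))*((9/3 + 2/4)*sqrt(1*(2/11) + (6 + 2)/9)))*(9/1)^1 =105*sqrt(1166)/418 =8.58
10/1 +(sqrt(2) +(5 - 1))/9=sqrt(2)/9 +94/9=10.60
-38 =-38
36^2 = 1296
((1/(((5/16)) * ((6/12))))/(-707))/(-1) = 32/3535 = 0.01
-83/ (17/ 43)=-3569/ 17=-209.94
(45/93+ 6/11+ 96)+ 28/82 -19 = 1095702/13981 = 78.37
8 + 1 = 9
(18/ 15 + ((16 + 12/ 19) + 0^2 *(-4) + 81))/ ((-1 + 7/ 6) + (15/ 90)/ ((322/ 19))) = 18139548/ 32395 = 559.95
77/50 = 1.54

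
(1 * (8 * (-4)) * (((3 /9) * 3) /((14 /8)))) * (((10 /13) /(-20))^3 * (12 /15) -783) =1100960704 /76895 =14317.72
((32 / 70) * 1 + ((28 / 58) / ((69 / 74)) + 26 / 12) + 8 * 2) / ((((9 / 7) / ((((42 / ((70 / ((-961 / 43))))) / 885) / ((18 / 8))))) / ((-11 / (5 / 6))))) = 37790014196 / 28555520625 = 1.32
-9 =-9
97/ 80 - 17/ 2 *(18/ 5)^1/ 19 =-121/ 304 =-0.40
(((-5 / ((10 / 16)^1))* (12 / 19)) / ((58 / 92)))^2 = 19501056 / 303601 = 64.23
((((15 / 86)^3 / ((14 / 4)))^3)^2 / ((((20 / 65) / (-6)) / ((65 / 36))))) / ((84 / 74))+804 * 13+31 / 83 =10452.37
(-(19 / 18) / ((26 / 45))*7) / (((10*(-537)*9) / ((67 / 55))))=8911 / 27644760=0.00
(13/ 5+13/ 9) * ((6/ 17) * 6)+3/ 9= 2269/ 255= 8.90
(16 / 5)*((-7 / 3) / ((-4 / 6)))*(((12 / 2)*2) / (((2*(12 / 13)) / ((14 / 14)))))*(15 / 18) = 182 / 3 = 60.67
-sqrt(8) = -2*sqrt(2) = -2.83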